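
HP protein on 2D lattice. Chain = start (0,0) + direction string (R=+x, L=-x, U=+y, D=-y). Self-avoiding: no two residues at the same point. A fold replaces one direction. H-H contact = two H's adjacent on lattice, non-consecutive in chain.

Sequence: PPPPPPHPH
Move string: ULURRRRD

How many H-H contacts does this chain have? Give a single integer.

Positions: [(0, 0), (0, 1), (-1, 1), (-1, 2), (0, 2), (1, 2), (2, 2), (3, 2), (3, 1)]
No H-H contacts found.

Answer: 0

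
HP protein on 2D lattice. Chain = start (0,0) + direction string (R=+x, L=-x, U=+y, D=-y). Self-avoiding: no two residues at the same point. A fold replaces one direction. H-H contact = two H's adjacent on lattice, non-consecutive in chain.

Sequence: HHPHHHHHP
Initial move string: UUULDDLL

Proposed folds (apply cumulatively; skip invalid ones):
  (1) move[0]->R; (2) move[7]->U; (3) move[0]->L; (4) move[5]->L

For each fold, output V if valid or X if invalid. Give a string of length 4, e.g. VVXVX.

Initial: UUULDDLL -> [(0, 0), (0, 1), (0, 2), (0, 3), (-1, 3), (-1, 2), (-1, 1), (-2, 1), (-3, 1)]
Fold 1: move[0]->R => RUULDDLL INVALID (collision), skipped
Fold 2: move[7]->U => UUULDDLU VALID
Fold 3: move[0]->L => LUULDDLU VALID
Fold 4: move[5]->L => LUULDLLU VALID

Answer: XVVV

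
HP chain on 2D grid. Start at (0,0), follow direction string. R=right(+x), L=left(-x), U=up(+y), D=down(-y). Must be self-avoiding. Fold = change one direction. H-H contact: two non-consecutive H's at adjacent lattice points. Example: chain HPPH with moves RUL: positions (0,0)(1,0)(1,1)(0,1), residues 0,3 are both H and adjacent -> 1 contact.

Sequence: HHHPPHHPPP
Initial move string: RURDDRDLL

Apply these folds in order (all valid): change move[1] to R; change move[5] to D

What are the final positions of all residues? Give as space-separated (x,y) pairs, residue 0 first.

Answer: (0,0) (1,0) (2,0) (3,0) (3,-1) (3,-2) (3,-3) (3,-4) (2,-4) (1,-4)

Derivation:
Initial moves: RURDDRDLL
Fold: move[1]->R => RRRDDRDLL (positions: [(0, 0), (1, 0), (2, 0), (3, 0), (3, -1), (3, -2), (4, -2), (4, -3), (3, -3), (2, -3)])
Fold: move[5]->D => RRRDDDDLL (positions: [(0, 0), (1, 0), (2, 0), (3, 0), (3, -1), (3, -2), (3, -3), (3, -4), (2, -4), (1, -4)])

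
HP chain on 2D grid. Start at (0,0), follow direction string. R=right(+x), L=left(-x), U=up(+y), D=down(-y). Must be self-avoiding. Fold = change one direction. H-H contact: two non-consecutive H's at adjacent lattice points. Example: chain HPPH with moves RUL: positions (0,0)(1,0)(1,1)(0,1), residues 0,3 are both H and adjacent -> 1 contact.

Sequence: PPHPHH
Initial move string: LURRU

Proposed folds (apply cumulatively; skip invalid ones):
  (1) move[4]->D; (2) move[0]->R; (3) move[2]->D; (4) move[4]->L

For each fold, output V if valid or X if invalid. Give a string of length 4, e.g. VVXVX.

Answer: VVXX

Derivation:
Initial: LURRU -> [(0, 0), (-1, 0), (-1, 1), (0, 1), (1, 1), (1, 2)]
Fold 1: move[4]->D => LURRD VALID
Fold 2: move[0]->R => RURRD VALID
Fold 3: move[2]->D => RUDRD INVALID (collision), skipped
Fold 4: move[4]->L => RURRL INVALID (collision), skipped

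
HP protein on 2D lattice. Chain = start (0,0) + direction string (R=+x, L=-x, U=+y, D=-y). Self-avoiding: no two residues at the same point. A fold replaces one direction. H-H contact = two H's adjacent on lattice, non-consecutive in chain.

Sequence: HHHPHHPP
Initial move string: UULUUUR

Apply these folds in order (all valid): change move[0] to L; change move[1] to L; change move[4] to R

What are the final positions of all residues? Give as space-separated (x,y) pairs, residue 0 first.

Initial moves: UULUUUR
Fold: move[0]->L => LULUUUR (positions: [(0, 0), (-1, 0), (-1, 1), (-2, 1), (-2, 2), (-2, 3), (-2, 4), (-1, 4)])
Fold: move[1]->L => LLLUUUR (positions: [(0, 0), (-1, 0), (-2, 0), (-3, 0), (-3, 1), (-3, 2), (-3, 3), (-2, 3)])
Fold: move[4]->R => LLLURUR (positions: [(0, 0), (-1, 0), (-2, 0), (-3, 0), (-3, 1), (-2, 1), (-2, 2), (-1, 2)])

Answer: (0,0) (-1,0) (-2,0) (-3,0) (-3,1) (-2,1) (-2,2) (-1,2)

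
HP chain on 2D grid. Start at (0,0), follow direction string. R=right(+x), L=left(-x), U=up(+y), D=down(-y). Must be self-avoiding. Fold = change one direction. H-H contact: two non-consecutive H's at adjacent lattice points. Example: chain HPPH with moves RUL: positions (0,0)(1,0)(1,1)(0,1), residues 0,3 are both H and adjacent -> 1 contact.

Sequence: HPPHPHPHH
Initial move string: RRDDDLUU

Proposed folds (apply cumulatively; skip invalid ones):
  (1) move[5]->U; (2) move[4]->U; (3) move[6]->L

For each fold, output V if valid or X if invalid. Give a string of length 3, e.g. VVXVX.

Answer: XXV

Derivation:
Initial: RRDDDLUU -> [(0, 0), (1, 0), (2, 0), (2, -1), (2, -2), (2, -3), (1, -3), (1, -2), (1, -1)]
Fold 1: move[5]->U => RRDDDUUU INVALID (collision), skipped
Fold 2: move[4]->U => RRDDULUU INVALID (collision), skipped
Fold 3: move[6]->L => RRDDDLLU VALID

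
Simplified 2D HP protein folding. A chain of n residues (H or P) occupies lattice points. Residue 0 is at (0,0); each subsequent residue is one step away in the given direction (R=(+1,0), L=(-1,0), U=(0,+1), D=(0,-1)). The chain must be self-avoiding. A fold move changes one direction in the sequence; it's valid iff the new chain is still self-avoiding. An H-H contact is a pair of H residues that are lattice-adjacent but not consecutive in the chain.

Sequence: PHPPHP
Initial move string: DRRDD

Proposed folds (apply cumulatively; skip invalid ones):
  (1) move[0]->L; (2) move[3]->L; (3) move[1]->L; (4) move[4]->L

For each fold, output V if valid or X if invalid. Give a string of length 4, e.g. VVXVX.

Answer: XXXV

Derivation:
Initial: DRRDD -> [(0, 0), (0, -1), (1, -1), (2, -1), (2, -2), (2, -3)]
Fold 1: move[0]->L => LRRDD INVALID (collision), skipped
Fold 2: move[3]->L => DRRLD INVALID (collision), skipped
Fold 3: move[1]->L => DLRDD INVALID (collision), skipped
Fold 4: move[4]->L => DRRDL VALID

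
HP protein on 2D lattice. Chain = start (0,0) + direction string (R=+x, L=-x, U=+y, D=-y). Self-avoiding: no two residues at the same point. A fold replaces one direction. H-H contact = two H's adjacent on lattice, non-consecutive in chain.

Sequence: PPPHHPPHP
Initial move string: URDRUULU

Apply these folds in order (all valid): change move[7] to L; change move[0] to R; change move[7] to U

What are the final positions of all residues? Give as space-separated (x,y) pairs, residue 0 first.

Initial moves: URDRUULU
Fold: move[7]->L => URDRUULL (positions: [(0, 0), (0, 1), (1, 1), (1, 0), (2, 0), (2, 1), (2, 2), (1, 2), (0, 2)])
Fold: move[0]->R => RRDRUULL (positions: [(0, 0), (1, 0), (2, 0), (2, -1), (3, -1), (3, 0), (3, 1), (2, 1), (1, 1)])
Fold: move[7]->U => RRDRUULU (positions: [(0, 0), (1, 0), (2, 0), (2, -1), (3, -1), (3, 0), (3, 1), (2, 1), (2, 2)])

Answer: (0,0) (1,0) (2,0) (2,-1) (3,-1) (3,0) (3,1) (2,1) (2,2)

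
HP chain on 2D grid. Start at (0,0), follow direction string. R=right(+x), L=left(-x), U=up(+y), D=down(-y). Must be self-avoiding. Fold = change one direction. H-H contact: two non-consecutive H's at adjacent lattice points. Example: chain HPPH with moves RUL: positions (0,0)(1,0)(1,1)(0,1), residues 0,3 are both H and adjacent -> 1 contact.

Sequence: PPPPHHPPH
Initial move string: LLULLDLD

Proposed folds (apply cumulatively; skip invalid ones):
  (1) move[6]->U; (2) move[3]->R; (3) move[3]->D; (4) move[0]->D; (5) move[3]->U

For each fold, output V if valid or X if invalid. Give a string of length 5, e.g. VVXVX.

Initial: LLULLDLD -> [(0, 0), (-1, 0), (-2, 0), (-2, 1), (-3, 1), (-4, 1), (-4, 0), (-5, 0), (-5, -1)]
Fold 1: move[6]->U => LLULLDUD INVALID (collision), skipped
Fold 2: move[3]->R => LLURLDLD INVALID (collision), skipped
Fold 3: move[3]->D => LLUDLDLD INVALID (collision), skipped
Fold 4: move[0]->D => DLULLDLD VALID
Fold 5: move[3]->U => DLUULDLD VALID

Answer: XXXVV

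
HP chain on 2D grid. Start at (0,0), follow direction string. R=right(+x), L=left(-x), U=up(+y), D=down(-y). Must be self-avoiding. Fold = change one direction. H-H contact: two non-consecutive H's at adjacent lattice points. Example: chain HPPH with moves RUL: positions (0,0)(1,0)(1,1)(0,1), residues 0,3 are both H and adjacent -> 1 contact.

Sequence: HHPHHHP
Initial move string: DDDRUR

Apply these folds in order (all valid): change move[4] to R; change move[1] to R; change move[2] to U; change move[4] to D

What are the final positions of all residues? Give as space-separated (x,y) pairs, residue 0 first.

Initial moves: DDDRUR
Fold: move[4]->R => DDDRRR (positions: [(0, 0), (0, -1), (0, -2), (0, -3), (1, -3), (2, -3), (3, -3)])
Fold: move[1]->R => DRDRRR (positions: [(0, 0), (0, -1), (1, -1), (1, -2), (2, -2), (3, -2), (4, -2)])
Fold: move[2]->U => DRURRR (positions: [(0, 0), (0, -1), (1, -1), (1, 0), (2, 0), (3, 0), (4, 0)])
Fold: move[4]->D => DRURDR (positions: [(0, 0), (0, -1), (1, -1), (1, 0), (2, 0), (2, -1), (3, -1)])

Answer: (0,0) (0,-1) (1,-1) (1,0) (2,0) (2,-1) (3,-1)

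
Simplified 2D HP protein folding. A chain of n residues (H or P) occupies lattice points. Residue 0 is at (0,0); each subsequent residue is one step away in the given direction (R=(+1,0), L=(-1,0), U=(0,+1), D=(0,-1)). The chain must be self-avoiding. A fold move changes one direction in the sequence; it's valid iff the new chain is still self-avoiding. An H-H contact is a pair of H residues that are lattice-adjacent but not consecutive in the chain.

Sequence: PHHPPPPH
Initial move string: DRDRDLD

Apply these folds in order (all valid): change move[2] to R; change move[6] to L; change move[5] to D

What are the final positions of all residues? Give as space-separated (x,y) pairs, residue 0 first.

Answer: (0,0) (0,-1) (1,-1) (2,-1) (3,-1) (3,-2) (3,-3) (2,-3)

Derivation:
Initial moves: DRDRDLD
Fold: move[2]->R => DRRRDLD (positions: [(0, 0), (0, -1), (1, -1), (2, -1), (3, -1), (3, -2), (2, -2), (2, -3)])
Fold: move[6]->L => DRRRDLL (positions: [(0, 0), (0, -1), (1, -1), (2, -1), (3, -1), (3, -2), (2, -2), (1, -2)])
Fold: move[5]->D => DRRRDDL (positions: [(0, 0), (0, -1), (1, -1), (2, -1), (3, -1), (3, -2), (3, -3), (2, -3)])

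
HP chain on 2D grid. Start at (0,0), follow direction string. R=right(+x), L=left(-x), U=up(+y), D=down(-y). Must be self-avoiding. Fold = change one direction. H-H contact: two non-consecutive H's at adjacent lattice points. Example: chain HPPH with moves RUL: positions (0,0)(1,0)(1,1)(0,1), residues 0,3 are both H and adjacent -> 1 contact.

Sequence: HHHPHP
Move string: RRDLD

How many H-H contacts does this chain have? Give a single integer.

Answer: 1

Derivation:
Positions: [(0, 0), (1, 0), (2, 0), (2, -1), (1, -1), (1, -2)]
H-H contact: residue 1 @(1,0) - residue 4 @(1, -1)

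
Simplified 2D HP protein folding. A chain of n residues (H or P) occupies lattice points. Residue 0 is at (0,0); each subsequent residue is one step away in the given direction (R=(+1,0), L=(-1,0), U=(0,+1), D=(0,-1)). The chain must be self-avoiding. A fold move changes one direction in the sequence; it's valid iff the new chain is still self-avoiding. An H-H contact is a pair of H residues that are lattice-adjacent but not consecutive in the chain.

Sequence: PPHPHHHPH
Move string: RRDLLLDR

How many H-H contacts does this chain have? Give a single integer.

Answer: 1

Derivation:
Positions: [(0, 0), (1, 0), (2, 0), (2, -1), (1, -1), (0, -1), (-1, -1), (-1, -2), (0, -2)]
H-H contact: residue 5 @(0,-1) - residue 8 @(0, -2)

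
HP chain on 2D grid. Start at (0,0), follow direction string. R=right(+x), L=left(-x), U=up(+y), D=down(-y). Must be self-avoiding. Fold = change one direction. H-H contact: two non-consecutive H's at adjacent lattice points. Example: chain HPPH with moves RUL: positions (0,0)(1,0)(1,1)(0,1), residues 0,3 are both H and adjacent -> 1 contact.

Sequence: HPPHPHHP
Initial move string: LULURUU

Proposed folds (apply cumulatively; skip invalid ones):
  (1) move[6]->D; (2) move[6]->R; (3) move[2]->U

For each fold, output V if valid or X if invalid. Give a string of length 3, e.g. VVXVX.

Answer: XVV

Derivation:
Initial: LULURUU -> [(0, 0), (-1, 0), (-1, 1), (-2, 1), (-2, 2), (-1, 2), (-1, 3), (-1, 4)]
Fold 1: move[6]->D => LULURUD INVALID (collision), skipped
Fold 2: move[6]->R => LULURUR VALID
Fold 3: move[2]->U => LUUURUR VALID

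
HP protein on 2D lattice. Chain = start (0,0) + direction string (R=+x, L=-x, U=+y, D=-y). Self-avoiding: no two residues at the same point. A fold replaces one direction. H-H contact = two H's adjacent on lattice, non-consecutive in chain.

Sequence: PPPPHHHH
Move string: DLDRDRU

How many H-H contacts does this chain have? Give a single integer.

Answer: 1

Derivation:
Positions: [(0, 0), (0, -1), (-1, -1), (-1, -2), (0, -2), (0, -3), (1, -3), (1, -2)]
H-H contact: residue 4 @(0,-2) - residue 7 @(1, -2)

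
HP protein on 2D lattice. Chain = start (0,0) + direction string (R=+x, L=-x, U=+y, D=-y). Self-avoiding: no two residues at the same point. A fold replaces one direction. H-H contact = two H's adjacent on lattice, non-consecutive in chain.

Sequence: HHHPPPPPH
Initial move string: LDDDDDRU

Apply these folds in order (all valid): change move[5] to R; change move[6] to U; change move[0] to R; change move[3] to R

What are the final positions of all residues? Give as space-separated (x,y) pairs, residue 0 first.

Initial moves: LDDDDDRU
Fold: move[5]->R => LDDDDRRU (positions: [(0, 0), (-1, 0), (-1, -1), (-1, -2), (-1, -3), (-1, -4), (0, -4), (1, -4), (1, -3)])
Fold: move[6]->U => LDDDDRUU (positions: [(0, 0), (-1, 0), (-1, -1), (-1, -2), (-1, -3), (-1, -4), (0, -4), (0, -3), (0, -2)])
Fold: move[0]->R => RDDDDRUU (positions: [(0, 0), (1, 0), (1, -1), (1, -2), (1, -3), (1, -4), (2, -4), (2, -3), (2, -2)])
Fold: move[3]->R => RDDRDRUU (positions: [(0, 0), (1, 0), (1, -1), (1, -2), (2, -2), (2, -3), (3, -3), (3, -2), (3, -1)])

Answer: (0,0) (1,0) (1,-1) (1,-2) (2,-2) (2,-3) (3,-3) (3,-2) (3,-1)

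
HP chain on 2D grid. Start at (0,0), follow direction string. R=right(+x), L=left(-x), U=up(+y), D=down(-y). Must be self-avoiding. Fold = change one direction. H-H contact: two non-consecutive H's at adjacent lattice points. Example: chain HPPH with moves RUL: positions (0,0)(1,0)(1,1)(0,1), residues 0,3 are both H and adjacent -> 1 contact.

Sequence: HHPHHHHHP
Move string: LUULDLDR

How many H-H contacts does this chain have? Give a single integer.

Answer: 0

Derivation:
Positions: [(0, 0), (-1, 0), (-1, 1), (-1, 2), (-2, 2), (-2, 1), (-3, 1), (-3, 0), (-2, 0)]
No H-H contacts found.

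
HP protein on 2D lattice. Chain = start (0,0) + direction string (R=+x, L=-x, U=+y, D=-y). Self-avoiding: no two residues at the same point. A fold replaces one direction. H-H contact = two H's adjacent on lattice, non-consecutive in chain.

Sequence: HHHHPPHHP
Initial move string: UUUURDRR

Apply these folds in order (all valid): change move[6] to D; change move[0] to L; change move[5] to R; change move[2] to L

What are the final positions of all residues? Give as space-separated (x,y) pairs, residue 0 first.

Answer: (0,0) (-1,0) (-1,1) (-2,1) (-2,2) (-1,2) (0,2) (0,1) (1,1)

Derivation:
Initial moves: UUUURDRR
Fold: move[6]->D => UUUURDDR (positions: [(0, 0), (0, 1), (0, 2), (0, 3), (0, 4), (1, 4), (1, 3), (1, 2), (2, 2)])
Fold: move[0]->L => LUUURDDR (positions: [(0, 0), (-1, 0), (-1, 1), (-1, 2), (-1, 3), (0, 3), (0, 2), (0, 1), (1, 1)])
Fold: move[5]->R => LUUURRDR (positions: [(0, 0), (-1, 0), (-1, 1), (-1, 2), (-1, 3), (0, 3), (1, 3), (1, 2), (2, 2)])
Fold: move[2]->L => LULURRDR (positions: [(0, 0), (-1, 0), (-1, 1), (-2, 1), (-2, 2), (-1, 2), (0, 2), (0, 1), (1, 1)])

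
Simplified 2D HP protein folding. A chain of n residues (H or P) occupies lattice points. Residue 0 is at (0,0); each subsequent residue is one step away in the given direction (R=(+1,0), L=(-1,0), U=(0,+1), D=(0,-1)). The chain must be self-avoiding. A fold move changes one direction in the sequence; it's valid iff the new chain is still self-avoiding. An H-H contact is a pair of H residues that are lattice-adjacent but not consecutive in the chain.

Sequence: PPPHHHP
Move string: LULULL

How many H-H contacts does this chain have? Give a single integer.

Answer: 0

Derivation:
Positions: [(0, 0), (-1, 0), (-1, 1), (-2, 1), (-2, 2), (-3, 2), (-4, 2)]
No H-H contacts found.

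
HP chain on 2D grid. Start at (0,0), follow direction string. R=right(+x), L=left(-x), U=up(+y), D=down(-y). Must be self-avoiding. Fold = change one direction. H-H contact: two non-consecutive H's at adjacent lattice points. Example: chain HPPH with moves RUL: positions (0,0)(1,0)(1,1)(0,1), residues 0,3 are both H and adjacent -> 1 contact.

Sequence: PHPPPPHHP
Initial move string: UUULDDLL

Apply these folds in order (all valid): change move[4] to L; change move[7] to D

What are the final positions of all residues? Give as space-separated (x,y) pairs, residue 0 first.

Initial moves: UUULDDLL
Fold: move[4]->L => UUULLDLL (positions: [(0, 0), (0, 1), (0, 2), (0, 3), (-1, 3), (-2, 3), (-2, 2), (-3, 2), (-4, 2)])
Fold: move[7]->D => UUULLDLD (positions: [(0, 0), (0, 1), (0, 2), (0, 3), (-1, 3), (-2, 3), (-2, 2), (-3, 2), (-3, 1)])

Answer: (0,0) (0,1) (0,2) (0,3) (-1,3) (-2,3) (-2,2) (-3,2) (-3,1)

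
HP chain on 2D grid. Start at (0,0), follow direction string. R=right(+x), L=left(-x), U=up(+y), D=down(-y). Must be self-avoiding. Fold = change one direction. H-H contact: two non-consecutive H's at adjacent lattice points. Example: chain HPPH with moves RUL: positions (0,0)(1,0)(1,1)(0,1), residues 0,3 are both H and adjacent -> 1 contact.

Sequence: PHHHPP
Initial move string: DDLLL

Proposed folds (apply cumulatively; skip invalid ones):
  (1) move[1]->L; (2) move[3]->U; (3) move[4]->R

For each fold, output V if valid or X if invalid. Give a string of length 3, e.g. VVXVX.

Answer: VVV

Derivation:
Initial: DDLLL -> [(0, 0), (0, -1), (0, -2), (-1, -2), (-2, -2), (-3, -2)]
Fold 1: move[1]->L => DLLLL VALID
Fold 2: move[3]->U => DLLUL VALID
Fold 3: move[4]->R => DLLUR VALID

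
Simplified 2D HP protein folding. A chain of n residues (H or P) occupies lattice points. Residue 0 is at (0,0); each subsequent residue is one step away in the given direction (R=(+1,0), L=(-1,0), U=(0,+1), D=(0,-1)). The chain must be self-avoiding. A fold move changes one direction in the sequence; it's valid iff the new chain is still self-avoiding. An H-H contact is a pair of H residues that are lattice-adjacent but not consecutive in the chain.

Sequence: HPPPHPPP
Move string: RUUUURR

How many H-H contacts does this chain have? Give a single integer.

Answer: 0

Derivation:
Positions: [(0, 0), (1, 0), (1, 1), (1, 2), (1, 3), (1, 4), (2, 4), (3, 4)]
No H-H contacts found.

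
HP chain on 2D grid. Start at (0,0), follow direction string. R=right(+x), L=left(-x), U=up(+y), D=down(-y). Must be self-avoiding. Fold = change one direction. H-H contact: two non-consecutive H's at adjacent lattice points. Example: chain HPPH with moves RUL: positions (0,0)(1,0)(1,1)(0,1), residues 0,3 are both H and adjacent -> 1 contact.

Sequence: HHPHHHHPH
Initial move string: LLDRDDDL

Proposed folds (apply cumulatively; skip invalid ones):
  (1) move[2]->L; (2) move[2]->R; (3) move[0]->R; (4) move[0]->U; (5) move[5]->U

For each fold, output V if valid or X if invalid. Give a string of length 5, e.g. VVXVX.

Initial: LLDRDDDL -> [(0, 0), (-1, 0), (-2, 0), (-2, -1), (-1, -1), (-1, -2), (-1, -3), (-1, -4), (-2, -4)]
Fold 1: move[2]->L => LLLRDDDL INVALID (collision), skipped
Fold 2: move[2]->R => LLRRDDDL INVALID (collision), skipped
Fold 3: move[0]->R => RLDRDDDL INVALID (collision), skipped
Fold 4: move[0]->U => ULDRDDDL INVALID (collision), skipped
Fold 5: move[5]->U => LLDRDUDL INVALID (collision), skipped

Answer: XXXXX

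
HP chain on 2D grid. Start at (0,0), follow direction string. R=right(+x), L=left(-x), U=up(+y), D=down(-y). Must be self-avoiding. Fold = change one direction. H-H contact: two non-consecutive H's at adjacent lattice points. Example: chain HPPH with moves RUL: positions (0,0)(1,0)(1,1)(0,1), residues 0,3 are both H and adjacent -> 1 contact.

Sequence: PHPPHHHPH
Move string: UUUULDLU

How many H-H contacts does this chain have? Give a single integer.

Positions: [(0, 0), (0, 1), (0, 2), (0, 3), (0, 4), (-1, 4), (-1, 3), (-2, 3), (-2, 4)]
H-H contact: residue 5 @(-1,4) - residue 8 @(-2, 4)

Answer: 1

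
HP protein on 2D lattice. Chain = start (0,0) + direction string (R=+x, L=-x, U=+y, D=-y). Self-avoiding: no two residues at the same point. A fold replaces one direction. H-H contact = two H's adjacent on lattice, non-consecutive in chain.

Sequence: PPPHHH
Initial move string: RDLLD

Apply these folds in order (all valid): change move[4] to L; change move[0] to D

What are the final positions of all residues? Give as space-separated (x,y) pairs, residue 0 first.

Initial moves: RDLLD
Fold: move[4]->L => RDLLL (positions: [(0, 0), (1, 0), (1, -1), (0, -1), (-1, -1), (-2, -1)])
Fold: move[0]->D => DDLLL (positions: [(0, 0), (0, -1), (0, -2), (-1, -2), (-2, -2), (-3, -2)])

Answer: (0,0) (0,-1) (0,-2) (-1,-2) (-2,-2) (-3,-2)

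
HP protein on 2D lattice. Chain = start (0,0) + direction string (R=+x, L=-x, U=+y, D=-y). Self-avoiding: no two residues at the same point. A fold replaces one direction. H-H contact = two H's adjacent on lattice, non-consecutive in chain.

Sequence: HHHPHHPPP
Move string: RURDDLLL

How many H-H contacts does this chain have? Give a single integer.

Positions: [(0, 0), (1, 0), (1, 1), (2, 1), (2, 0), (2, -1), (1, -1), (0, -1), (-1, -1)]
H-H contact: residue 1 @(1,0) - residue 4 @(2, 0)

Answer: 1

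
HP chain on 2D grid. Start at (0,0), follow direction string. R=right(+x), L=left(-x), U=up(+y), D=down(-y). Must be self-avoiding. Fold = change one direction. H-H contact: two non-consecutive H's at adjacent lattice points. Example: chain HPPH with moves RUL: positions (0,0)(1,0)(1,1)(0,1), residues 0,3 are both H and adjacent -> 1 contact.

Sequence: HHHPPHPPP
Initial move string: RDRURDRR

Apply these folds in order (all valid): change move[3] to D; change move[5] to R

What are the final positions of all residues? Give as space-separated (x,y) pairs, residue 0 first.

Initial moves: RDRURDRR
Fold: move[3]->D => RDRDRDRR (positions: [(0, 0), (1, 0), (1, -1), (2, -1), (2, -2), (3, -2), (3, -3), (4, -3), (5, -3)])
Fold: move[5]->R => RDRDRRRR (positions: [(0, 0), (1, 0), (1, -1), (2, -1), (2, -2), (3, -2), (4, -2), (5, -2), (6, -2)])

Answer: (0,0) (1,0) (1,-1) (2,-1) (2,-2) (3,-2) (4,-2) (5,-2) (6,-2)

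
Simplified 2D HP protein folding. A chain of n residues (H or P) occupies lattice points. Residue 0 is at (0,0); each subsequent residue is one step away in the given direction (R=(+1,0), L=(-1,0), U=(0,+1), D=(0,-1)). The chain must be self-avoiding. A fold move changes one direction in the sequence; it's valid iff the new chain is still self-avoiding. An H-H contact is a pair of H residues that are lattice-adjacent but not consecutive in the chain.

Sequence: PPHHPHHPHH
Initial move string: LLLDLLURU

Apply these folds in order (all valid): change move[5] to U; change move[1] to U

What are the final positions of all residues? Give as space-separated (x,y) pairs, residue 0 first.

Initial moves: LLLDLLURU
Fold: move[5]->U => LLLDLUURU (positions: [(0, 0), (-1, 0), (-2, 0), (-3, 0), (-3, -1), (-4, -1), (-4, 0), (-4, 1), (-3, 1), (-3, 2)])
Fold: move[1]->U => LULDLUURU (positions: [(0, 0), (-1, 0), (-1, 1), (-2, 1), (-2, 0), (-3, 0), (-3, 1), (-3, 2), (-2, 2), (-2, 3)])

Answer: (0,0) (-1,0) (-1,1) (-2,1) (-2,0) (-3,0) (-3,1) (-3,2) (-2,2) (-2,3)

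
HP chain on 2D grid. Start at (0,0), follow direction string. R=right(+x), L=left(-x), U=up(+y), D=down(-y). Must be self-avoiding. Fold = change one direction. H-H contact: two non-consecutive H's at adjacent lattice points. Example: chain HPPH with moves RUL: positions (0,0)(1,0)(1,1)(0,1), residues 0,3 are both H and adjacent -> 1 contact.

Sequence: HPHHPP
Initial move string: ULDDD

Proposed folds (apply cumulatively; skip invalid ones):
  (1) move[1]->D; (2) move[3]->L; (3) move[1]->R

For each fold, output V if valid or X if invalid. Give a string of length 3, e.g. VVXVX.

Answer: XVX

Derivation:
Initial: ULDDD -> [(0, 0), (0, 1), (-1, 1), (-1, 0), (-1, -1), (-1, -2)]
Fold 1: move[1]->D => UDDDD INVALID (collision), skipped
Fold 2: move[3]->L => ULDLD VALID
Fold 3: move[1]->R => URDLD INVALID (collision), skipped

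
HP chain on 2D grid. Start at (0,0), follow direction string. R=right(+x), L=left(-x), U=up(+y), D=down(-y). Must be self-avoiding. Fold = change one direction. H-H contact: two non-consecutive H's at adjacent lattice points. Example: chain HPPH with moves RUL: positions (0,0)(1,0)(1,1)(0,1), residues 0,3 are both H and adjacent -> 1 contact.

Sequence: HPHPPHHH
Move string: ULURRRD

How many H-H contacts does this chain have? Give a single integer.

Answer: 0

Derivation:
Positions: [(0, 0), (0, 1), (-1, 1), (-1, 2), (0, 2), (1, 2), (2, 2), (2, 1)]
No H-H contacts found.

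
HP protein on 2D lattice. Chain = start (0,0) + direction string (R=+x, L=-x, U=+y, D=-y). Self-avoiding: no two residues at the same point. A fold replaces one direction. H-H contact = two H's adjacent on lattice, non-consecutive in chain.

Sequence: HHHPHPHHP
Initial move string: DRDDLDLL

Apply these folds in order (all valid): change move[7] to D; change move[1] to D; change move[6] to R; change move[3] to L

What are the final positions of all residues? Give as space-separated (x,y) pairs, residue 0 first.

Initial moves: DRDDLDLL
Fold: move[7]->D => DRDDLDLD (positions: [(0, 0), (0, -1), (1, -1), (1, -2), (1, -3), (0, -3), (0, -4), (-1, -4), (-1, -5)])
Fold: move[1]->D => DDDDLDLD (positions: [(0, 0), (0, -1), (0, -2), (0, -3), (0, -4), (-1, -4), (-1, -5), (-2, -5), (-2, -6)])
Fold: move[6]->R => DDDDLDRD (positions: [(0, 0), (0, -1), (0, -2), (0, -3), (0, -4), (-1, -4), (-1, -5), (0, -5), (0, -6)])
Fold: move[3]->L => DDDLLDRD (positions: [(0, 0), (0, -1), (0, -2), (0, -3), (-1, -3), (-2, -3), (-2, -4), (-1, -4), (-1, -5)])

Answer: (0,0) (0,-1) (0,-2) (0,-3) (-1,-3) (-2,-3) (-2,-4) (-1,-4) (-1,-5)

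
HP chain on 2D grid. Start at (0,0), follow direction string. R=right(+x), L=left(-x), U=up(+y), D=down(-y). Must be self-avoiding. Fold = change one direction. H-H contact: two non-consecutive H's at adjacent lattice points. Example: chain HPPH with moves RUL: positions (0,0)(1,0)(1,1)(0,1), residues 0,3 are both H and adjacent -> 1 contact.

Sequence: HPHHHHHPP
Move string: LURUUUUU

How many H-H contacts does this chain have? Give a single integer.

Answer: 1

Derivation:
Positions: [(0, 0), (-1, 0), (-1, 1), (0, 1), (0, 2), (0, 3), (0, 4), (0, 5), (0, 6)]
H-H contact: residue 0 @(0,0) - residue 3 @(0, 1)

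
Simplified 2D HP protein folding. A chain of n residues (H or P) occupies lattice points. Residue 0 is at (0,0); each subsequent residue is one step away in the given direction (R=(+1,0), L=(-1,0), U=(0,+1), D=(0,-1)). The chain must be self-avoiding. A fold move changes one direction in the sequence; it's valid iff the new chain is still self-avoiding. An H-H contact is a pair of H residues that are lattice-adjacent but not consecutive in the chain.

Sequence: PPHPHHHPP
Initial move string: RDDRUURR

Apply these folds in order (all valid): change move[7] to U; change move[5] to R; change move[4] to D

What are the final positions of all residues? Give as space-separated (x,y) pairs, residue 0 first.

Initial moves: RDDRUURR
Fold: move[7]->U => RDDRUURU (positions: [(0, 0), (1, 0), (1, -1), (1, -2), (2, -2), (2, -1), (2, 0), (3, 0), (3, 1)])
Fold: move[5]->R => RDDRURRU (positions: [(0, 0), (1, 0), (1, -1), (1, -2), (2, -2), (2, -1), (3, -1), (4, -1), (4, 0)])
Fold: move[4]->D => RDDRDRRU (positions: [(0, 0), (1, 0), (1, -1), (1, -2), (2, -2), (2, -3), (3, -3), (4, -3), (4, -2)])

Answer: (0,0) (1,0) (1,-1) (1,-2) (2,-2) (2,-3) (3,-3) (4,-3) (4,-2)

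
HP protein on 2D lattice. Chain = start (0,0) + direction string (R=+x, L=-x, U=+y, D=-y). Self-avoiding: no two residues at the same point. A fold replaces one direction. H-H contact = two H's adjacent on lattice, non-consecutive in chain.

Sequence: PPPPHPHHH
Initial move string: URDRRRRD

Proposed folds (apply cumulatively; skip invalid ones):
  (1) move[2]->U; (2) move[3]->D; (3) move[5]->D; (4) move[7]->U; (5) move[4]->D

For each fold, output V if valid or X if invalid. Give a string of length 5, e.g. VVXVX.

Answer: VXVVV

Derivation:
Initial: URDRRRRD -> [(0, 0), (0, 1), (1, 1), (1, 0), (2, 0), (3, 0), (4, 0), (5, 0), (5, -1)]
Fold 1: move[2]->U => URURRRRD VALID
Fold 2: move[3]->D => URUDRRRD INVALID (collision), skipped
Fold 3: move[5]->D => URURRDRD VALID
Fold 4: move[7]->U => URURRDRU VALID
Fold 5: move[4]->D => URURDDRU VALID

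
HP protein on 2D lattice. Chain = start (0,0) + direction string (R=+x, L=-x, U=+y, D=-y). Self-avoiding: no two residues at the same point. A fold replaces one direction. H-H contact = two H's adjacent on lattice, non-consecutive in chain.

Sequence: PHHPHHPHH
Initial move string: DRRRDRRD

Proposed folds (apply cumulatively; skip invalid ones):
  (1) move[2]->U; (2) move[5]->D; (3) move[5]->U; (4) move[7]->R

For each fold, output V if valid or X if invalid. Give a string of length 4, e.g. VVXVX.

Answer: VVXV

Derivation:
Initial: DRRRDRRD -> [(0, 0), (0, -1), (1, -1), (2, -1), (3, -1), (3, -2), (4, -2), (5, -2), (5, -3)]
Fold 1: move[2]->U => DRURDRRD VALID
Fold 2: move[5]->D => DRURDDRD VALID
Fold 3: move[5]->U => DRURDURD INVALID (collision), skipped
Fold 4: move[7]->R => DRURDDRR VALID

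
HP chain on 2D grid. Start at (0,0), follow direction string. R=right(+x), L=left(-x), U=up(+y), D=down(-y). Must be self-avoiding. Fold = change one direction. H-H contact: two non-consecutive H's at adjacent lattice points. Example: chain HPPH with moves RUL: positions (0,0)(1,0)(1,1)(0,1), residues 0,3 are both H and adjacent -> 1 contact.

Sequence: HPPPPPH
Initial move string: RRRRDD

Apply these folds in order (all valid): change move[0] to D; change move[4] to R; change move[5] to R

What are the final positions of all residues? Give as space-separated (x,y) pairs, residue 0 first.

Initial moves: RRRRDD
Fold: move[0]->D => DRRRDD (positions: [(0, 0), (0, -1), (1, -1), (2, -1), (3, -1), (3, -2), (3, -3)])
Fold: move[4]->R => DRRRRD (positions: [(0, 0), (0, -1), (1, -1), (2, -1), (3, -1), (4, -1), (4, -2)])
Fold: move[5]->R => DRRRRR (positions: [(0, 0), (0, -1), (1, -1), (2, -1), (3, -1), (4, -1), (5, -1)])

Answer: (0,0) (0,-1) (1,-1) (2,-1) (3,-1) (4,-1) (5,-1)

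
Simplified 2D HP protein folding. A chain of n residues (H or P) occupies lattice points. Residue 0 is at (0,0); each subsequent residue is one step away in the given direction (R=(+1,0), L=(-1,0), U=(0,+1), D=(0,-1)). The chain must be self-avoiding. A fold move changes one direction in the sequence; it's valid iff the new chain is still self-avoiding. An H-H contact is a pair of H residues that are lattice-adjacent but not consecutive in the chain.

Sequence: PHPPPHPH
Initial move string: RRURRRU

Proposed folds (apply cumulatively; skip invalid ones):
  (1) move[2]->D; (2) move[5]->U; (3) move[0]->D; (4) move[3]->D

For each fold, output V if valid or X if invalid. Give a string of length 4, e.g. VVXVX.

Initial: RRURRRU -> [(0, 0), (1, 0), (2, 0), (2, 1), (3, 1), (4, 1), (5, 1), (5, 2)]
Fold 1: move[2]->D => RRDRRRU VALID
Fold 2: move[5]->U => RRDRRUU VALID
Fold 3: move[0]->D => DRDRRUU VALID
Fold 4: move[3]->D => DRDDRUU VALID

Answer: VVVV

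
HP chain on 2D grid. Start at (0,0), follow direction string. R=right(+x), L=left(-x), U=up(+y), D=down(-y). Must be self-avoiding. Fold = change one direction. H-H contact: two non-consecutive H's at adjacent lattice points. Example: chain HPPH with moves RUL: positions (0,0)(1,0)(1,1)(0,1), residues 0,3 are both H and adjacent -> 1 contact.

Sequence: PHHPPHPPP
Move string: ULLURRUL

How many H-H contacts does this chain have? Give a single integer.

Answer: 1

Derivation:
Positions: [(0, 0), (0, 1), (-1, 1), (-2, 1), (-2, 2), (-1, 2), (0, 2), (0, 3), (-1, 3)]
H-H contact: residue 2 @(-1,1) - residue 5 @(-1, 2)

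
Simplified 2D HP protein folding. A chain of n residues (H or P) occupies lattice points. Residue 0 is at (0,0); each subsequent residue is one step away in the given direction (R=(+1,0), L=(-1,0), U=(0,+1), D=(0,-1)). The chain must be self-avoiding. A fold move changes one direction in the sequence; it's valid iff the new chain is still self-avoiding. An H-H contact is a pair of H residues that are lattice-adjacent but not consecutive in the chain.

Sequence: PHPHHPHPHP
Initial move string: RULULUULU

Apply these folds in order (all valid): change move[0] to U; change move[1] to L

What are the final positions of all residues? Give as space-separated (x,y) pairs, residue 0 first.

Initial moves: RULULUULU
Fold: move[0]->U => UULULUULU (positions: [(0, 0), (0, 1), (0, 2), (-1, 2), (-1, 3), (-2, 3), (-2, 4), (-2, 5), (-3, 5), (-3, 6)])
Fold: move[1]->L => ULLULUULU (positions: [(0, 0), (0, 1), (-1, 1), (-2, 1), (-2, 2), (-3, 2), (-3, 3), (-3, 4), (-4, 4), (-4, 5)])

Answer: (0,0) (0,1) (-1,1) (-2,1) (-2,2) (-3,2) (-3,3) (-3,4) (-4,4) (-4,5)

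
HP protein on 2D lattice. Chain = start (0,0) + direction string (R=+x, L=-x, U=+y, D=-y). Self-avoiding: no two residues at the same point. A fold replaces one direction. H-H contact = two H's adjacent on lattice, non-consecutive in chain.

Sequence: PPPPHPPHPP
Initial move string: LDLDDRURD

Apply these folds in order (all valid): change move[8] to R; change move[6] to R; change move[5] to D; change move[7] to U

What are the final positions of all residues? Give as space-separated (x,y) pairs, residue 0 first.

Initial moves: LDLDDRURD
Fold: move[8]->R => LDLDDRURR (positions: [(0, 0), (-1, 0), (-1, -1), (-2, -1), (-2, -2), (-2, -3), (-1, -3), (-1, -2), (0, -2), (1, -2)])
Fold: move[6]->R => LDLDDRRRR (positions: [(0, 0), (-1, 0), (-1, -1), (-2, -1), (-2, -2), (-2, -3), (-1, -3), (0, -3), (1, -3), (2, -3)])
Fold: move[5]->D => LDLDDDRRR (positions: [(0, 0), (-1, 0), (-1, -1), (-2, -1), (-2, -2), (-2, -3), (-2, -4), (-1, -4), (0, -4), (1, -4)])
Fold: move[7]->U => LDLDDDRUR (positions: [(0, 0), (-1, 0), (-1, -1), (-2, -1), (-2, -2), (-2, -3), (-2, -4), (-1, -4), (-1, -3), (0, -3)])

Answer: (0,0) (-1,0) (-1,-1) (-2,-1) (-2,-2) (-2,-3) (-2,-4) (-1,-4) (-1,-3) (0,-3)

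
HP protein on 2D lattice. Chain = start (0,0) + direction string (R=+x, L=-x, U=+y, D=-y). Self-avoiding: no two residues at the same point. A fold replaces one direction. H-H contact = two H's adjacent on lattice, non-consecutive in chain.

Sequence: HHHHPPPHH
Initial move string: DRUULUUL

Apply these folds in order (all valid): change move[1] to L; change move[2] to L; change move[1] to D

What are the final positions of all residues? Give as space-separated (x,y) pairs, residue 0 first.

Answer: (0,0) (0,-1) (0,-2) (-1,-2) (-1,-1) (-2,-1) (-2,0) (-2,1) (-3,1)

Derivation:
Initial moves: DRUULUUL
Fold: move[1]->L => DLUULUUL (positions: [(0, 0), (0, -1), (-1, -1), (-1, 0), (-1, 1), (-2, 1), (-2, 2), (-2, 3), (-3, 3)])
Fold: move[2]->L => DLLULUUL (positions: [(0, 0), (0, -1), (-1, -1), (-2, -1), (-2, 0), (-3, 0), (-3, 1), (-3, 2), (-4, 2)])
Fold: move[1]->D => DDLULUUL (positions: [(0, 0), (0, -1), (0, -2), (-1, -2), (-1, -1), (-2, -1), (-2, 0), (-2, 1), (-3, 1)])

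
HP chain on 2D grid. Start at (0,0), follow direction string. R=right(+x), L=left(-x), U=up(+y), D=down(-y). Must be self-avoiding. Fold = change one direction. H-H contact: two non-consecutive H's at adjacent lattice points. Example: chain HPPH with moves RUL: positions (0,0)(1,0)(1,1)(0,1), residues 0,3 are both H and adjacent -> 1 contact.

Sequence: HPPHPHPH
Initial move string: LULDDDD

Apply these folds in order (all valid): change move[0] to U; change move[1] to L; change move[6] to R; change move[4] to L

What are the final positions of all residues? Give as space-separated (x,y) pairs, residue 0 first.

Answer: (0,0) (0,1) (-1,1) (-2,1) (-2,0) (-3,0) (-3,-1) (-2,-1)

Derivation:
Initial moves: LULDDDD
Fold: move[0]->U => UULDDDD (positions: [(0, 0), (0, 1), (0, 2), (-1, 2), (-1, 1), (-1, 0), (-1, -1), (-1, -2)])
Fold: move[1]->L => ULLDDDD (positions: [(0, 0), (0, 1), (-1, 1), (-2, 1), (-2, 0), (-2, -1), (-2, -2), (-2, -3)])
Fold: move[6]->R => ULLDDDR (positions: [(0, 0), (0, 1), (-1, 1), (-2, 1), (-2, 0), (-2, -1), (-2, -2), (-1, -2)])
Fold: move[4]->L => ULLDLDR (positions: [(0, 0), (0, 1), (-1, 1), (-2, 1), (-2, 0), (-3, 0), (-3, -1), (-2, -1)])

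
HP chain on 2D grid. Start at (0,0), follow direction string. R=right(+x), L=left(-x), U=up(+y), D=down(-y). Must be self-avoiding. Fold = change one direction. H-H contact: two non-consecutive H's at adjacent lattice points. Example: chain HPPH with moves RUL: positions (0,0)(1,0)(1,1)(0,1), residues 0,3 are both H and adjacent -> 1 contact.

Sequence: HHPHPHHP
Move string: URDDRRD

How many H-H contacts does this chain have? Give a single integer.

Positions: [(0, 0), (0, 1), (1, 1), (1, 0), (1, -1), (2, -1), (3, -1), (3, -2)]
H-H contact: residue 0 @(0,0) - residue 3 @(1, 0)

Answer: 1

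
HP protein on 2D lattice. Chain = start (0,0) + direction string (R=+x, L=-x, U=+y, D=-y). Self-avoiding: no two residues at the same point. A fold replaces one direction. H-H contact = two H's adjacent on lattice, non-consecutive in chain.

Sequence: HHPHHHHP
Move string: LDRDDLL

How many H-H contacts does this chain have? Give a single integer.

Answer: 1

Derivation:
Positions: [(0, 0), (-1, 0), (-1, -1), (0, -1), (0, -2), (0, -3), (-1, -3), (-2, -3)]
H-H contact: residue 0 @(0,0) - residue 3 @(0, -1)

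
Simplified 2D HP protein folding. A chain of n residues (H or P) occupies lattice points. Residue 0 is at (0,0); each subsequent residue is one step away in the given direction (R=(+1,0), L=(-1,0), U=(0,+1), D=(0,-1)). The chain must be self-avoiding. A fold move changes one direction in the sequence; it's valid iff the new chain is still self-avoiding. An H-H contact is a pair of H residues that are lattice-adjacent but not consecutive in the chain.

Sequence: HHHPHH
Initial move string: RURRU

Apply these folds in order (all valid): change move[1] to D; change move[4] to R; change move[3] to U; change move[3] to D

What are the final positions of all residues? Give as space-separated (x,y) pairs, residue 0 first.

Initial moves: RURRU
Fold: move[1]->D => RDRRU (positions: [(0, 0), (1, 0), (1, -1), (2, -1), (3, -1), (3, 0)])
Fold: move[4]->R => RDRRR (positions: [(0, 0), (1, 0), (1, -1), (2, -1), (3, -1), (4, -1)])
Fold: move[3]->U => RDRUR (positions: [(0, 0), (1, 0), (1, -1), (2, -1), (2, 0), (3, 0)])
Fold: move[3]->D => RDRDR (positions: [(0, 0), (1, 0), (1, -1), (2, -1), (2, -2), (3, -2)])

Answer: (0,0) (1,0) (1,-1) (2,-1) (2,-2) (3,-2)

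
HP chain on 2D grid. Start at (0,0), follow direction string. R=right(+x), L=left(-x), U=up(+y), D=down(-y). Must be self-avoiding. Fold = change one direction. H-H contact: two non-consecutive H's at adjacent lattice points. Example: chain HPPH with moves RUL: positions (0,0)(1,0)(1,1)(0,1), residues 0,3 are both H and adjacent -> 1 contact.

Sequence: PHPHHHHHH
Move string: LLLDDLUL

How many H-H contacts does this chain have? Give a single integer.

Positions: [(0, 0), (-1, 0), (-2, 0), (-3, 0), (-3, -1), (-3, -2), (-4, -2), (-4, -1), (-5, -1)]
H-H contact: residue 4 @(-3,-1) - residue 7 @(-4, -1)

Answer: 1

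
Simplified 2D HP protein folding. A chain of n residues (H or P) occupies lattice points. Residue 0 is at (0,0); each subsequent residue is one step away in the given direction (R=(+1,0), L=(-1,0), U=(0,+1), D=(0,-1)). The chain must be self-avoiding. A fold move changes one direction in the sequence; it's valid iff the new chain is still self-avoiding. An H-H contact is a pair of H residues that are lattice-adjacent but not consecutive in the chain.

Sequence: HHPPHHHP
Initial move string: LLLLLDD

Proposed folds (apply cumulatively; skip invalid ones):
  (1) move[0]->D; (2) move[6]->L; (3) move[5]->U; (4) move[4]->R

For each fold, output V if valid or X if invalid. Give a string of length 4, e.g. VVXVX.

Initial: LLLLLDD -> [(0, 0), (-1, 0), (-2, 0), (-3, 0), (-4, 0), (-5, 0), (-5, -1), (-5, -2)]
Fold 1: move[0]->D => DLLLLDD VALID
Fold 2: move[6]->L => DLLLLDL VALID
Fold 3: move[5]->U => DLLLLUL VALID
Fold 4: move[4]->R => DLLLRUL INVALID (collision), skipped

Answer: VVVX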